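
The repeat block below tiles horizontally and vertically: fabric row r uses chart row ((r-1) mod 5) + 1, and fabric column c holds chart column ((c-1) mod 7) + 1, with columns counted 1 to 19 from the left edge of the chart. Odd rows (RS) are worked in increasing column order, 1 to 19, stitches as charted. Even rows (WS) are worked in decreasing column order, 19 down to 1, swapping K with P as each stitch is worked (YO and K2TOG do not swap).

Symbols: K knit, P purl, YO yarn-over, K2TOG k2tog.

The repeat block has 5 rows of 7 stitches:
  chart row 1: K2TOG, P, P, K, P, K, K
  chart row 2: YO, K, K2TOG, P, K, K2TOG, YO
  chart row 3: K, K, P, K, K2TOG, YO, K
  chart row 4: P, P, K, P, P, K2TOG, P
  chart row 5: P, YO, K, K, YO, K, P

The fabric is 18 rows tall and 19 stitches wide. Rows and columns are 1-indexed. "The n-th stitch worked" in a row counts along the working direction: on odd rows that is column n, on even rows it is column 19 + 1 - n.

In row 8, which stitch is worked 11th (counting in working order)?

== STITCH ==
P

Derivation:
For row 8: chart row = ((8-1) mod 5) + 1 = 3; this is a WS (even) row.
Chart row 3 tiled across columns 1-19: K K P K K2TOG YO K K K P K K2TOG YO K K K P K K2TOG
WS row: flip the tiled sequence (start at column 19) and apply K<->P; YO and K2TOG stay.
Row 8 as worked: K2TOG P K P P P YO K2TOG P K P P P YO K2TOG P K P P
The 11th stitch worked is P.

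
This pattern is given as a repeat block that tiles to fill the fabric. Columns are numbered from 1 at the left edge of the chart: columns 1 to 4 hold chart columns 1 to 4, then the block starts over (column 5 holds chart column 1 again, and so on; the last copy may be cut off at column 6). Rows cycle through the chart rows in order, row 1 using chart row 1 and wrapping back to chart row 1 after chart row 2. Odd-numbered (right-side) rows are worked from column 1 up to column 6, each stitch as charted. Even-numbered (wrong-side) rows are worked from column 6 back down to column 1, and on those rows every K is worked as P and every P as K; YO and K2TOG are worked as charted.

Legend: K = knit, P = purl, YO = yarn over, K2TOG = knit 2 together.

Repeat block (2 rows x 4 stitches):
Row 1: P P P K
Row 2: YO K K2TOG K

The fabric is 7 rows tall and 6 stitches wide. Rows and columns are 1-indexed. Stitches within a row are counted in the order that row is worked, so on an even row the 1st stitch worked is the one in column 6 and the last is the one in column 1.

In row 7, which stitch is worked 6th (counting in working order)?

== STITCH ==
P

Derivation:
For row 7: chart row = ((7-1) mod 2) + 1 = 1; this is a RS (odd) row.
Chart row 1 tiled across columns 1-6: P P P K P P
RS: work column 1 to column 6, symbols as charted — the tiled row is the row as worked.
Counting 6 along the worked row gives P.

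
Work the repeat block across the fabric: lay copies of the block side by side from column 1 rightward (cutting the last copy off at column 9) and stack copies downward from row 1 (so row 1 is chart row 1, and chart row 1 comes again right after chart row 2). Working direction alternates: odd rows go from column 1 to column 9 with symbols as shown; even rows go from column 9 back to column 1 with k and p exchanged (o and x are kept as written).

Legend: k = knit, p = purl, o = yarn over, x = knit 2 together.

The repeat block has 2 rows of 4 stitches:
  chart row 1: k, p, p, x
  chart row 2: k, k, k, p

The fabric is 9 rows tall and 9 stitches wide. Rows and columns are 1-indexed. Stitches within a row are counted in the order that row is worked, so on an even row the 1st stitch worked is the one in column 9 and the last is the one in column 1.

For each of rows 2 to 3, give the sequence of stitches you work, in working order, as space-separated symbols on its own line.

Row 2: chart row 2, WS - tiled (columns 1-9): k k k p k k k p k; work from column 9 back to 1 with k<->p swapped.
Row 3: chart row 1, RS - tile across columns 1-9 and work as-is.

Result:
p k p p p k p p p
k p p x k p p x k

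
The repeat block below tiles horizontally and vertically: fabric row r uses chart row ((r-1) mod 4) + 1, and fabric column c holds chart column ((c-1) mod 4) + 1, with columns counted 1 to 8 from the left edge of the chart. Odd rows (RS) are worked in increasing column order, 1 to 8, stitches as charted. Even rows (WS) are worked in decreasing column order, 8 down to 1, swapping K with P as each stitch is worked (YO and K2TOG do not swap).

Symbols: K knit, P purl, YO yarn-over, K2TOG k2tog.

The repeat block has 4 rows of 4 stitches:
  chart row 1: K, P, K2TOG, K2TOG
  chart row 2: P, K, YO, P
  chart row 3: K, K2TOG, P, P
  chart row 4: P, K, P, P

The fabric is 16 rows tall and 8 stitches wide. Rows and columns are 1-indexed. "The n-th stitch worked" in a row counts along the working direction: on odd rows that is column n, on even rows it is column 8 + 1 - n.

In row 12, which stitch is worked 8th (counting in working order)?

Row 12: (12-1) mod 4 = 3, so use chart row 4. Even row -> WS.
Chart row 4 tiled across columns 1-8: P K P P P K P P
Wrong side: read the tiled row from column 8 down to 1 and exchange K with P (leave YO, K2TOG).
Row 12 as worked: K K P K K K P K
Counting 8 along the worked row gives K.

== STITCH ==
K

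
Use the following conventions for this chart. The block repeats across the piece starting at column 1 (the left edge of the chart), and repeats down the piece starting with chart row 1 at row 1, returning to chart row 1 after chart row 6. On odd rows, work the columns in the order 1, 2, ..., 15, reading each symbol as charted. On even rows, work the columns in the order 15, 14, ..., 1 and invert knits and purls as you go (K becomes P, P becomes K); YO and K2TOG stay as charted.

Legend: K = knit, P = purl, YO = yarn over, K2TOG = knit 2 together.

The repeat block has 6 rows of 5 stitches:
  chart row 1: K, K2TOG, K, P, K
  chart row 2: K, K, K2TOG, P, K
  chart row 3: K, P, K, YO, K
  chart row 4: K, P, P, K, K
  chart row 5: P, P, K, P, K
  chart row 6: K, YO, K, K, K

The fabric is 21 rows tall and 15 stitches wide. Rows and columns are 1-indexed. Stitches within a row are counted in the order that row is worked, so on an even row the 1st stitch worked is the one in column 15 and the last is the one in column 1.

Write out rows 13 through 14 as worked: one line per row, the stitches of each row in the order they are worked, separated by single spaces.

Row 13: chart row 1, RS - tile across columns 1-15 and work as-is.
Row 14: chart row 2, WS - tiled (columns 1-15): K K K2TOG P K K K K2TOG P K K K K2TOG P K; work from column 15 back to 1 with K<->P swapped.

Result:
K K2TOG K P K K K2TOG K P K K K2TOG K P K
P K K2TOG P P P K K2TOG P P P K K2TOG P P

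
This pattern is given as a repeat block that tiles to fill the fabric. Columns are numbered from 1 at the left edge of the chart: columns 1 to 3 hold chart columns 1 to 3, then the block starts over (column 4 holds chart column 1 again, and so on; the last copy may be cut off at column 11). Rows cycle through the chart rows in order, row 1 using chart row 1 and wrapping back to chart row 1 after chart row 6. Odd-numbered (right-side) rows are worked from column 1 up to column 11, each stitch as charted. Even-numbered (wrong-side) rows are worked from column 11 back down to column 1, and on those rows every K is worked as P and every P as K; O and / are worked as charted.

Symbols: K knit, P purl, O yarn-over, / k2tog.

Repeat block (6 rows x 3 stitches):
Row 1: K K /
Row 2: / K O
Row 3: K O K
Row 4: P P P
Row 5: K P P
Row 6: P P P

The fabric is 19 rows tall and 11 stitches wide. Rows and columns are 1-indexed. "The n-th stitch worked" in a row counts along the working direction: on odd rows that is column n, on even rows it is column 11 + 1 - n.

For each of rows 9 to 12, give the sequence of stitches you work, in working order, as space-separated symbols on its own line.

Row 9: chart row 3, RS - tile across columns 1-11 and work as-is.
Row 10: chart row 4, WS - tiled (columns 1-11): P P P P P P P P P P P; work from column 11 back to 1 with K<->P swapped.
Row 11: chart row 5, RS - tile across columns 1-11 and work as-is.
Row 12: chart row 6, WS - tiled (columns 1-11): P P P P P P P P P P P; work from column 11 back to 1 with K<->P swapped.

Rows as worked:
K O K K O K K O K K O
K K K K K K K K K K K
K P P K P P K P P K P
K K K K K K K K K K K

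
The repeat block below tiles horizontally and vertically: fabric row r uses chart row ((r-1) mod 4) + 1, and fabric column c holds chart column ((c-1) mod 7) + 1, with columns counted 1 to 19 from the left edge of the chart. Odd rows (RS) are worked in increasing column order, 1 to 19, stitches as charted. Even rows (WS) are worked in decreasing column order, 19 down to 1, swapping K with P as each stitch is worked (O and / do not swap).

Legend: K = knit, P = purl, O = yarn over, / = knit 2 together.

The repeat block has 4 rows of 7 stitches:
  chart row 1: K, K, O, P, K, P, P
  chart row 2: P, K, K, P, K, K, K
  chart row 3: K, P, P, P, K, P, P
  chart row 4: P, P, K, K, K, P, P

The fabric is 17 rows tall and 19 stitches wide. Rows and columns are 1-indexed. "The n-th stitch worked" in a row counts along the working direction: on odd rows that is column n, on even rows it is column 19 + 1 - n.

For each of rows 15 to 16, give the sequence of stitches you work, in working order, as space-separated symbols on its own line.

== ROWS AS WORKED ==
K P P P K P P K P P P K P P K P P P K
P P P K K K K P P P K K K K P P P K K

Derivation:
Row 15: chart row 3, RS - tile across columns 1-19 and work as-is.
Row 16: chart row 4, WS - tiled (columns 1-19): P P K K K P P P P K K K P P P P K K K; work from column 19 back to 1 with K<->P swapped.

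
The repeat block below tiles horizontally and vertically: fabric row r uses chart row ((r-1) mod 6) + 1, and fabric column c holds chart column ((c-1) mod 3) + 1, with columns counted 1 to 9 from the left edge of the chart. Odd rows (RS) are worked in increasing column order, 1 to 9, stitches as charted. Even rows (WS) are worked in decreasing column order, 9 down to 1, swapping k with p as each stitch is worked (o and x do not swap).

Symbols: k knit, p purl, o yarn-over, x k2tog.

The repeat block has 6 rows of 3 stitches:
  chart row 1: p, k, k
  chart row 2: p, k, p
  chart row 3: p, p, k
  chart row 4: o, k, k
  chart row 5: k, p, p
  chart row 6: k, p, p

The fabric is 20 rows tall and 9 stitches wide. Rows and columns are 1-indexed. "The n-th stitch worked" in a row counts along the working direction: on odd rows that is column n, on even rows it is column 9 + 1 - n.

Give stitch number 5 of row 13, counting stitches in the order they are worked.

== STITCH ==
k

Derivation:
Row 13: (13-1) mod 6 = 0, so use chart row 1. Odd row -> RS.
Chart row 1 tiled across columns 1-9: p k k p k k p k k
RS row: no reversal, no swap; stitch n worked = column n.
The 5th stitch worked is k.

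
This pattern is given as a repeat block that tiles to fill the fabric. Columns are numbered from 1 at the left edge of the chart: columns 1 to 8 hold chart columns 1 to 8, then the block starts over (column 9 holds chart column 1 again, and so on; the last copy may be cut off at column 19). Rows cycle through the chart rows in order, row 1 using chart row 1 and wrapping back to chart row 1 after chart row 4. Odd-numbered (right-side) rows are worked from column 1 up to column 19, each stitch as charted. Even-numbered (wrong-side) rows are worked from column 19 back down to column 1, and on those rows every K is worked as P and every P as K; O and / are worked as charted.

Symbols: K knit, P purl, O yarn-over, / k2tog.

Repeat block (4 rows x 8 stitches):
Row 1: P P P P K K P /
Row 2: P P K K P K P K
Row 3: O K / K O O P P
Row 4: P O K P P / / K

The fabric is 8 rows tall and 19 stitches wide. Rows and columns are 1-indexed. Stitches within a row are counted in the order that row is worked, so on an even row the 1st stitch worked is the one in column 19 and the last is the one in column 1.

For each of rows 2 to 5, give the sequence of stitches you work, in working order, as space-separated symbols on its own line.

Row 2: chart row 2, WS - tiled (columns 1-19): P P K K P K P K P P K K P K P K P P K; work from column 19 back to 1 with K<->P swapped.
Row 3: chart row 3, RS - tile across columns 1-19 and work as-is.
Row 4: chart row 4, WS - tiled (columns 1-19): P O K P P / / K P O K P P / / K P O K; work from column 19 back to 1 with K<->P swapped.
Row 5: chart row 1, RS - tile across columns 1-19 and work as-is.

Result:
P K K P K P K P P K K P K P K P P K K
O K / K O O P P O K / K O O P P O K /
P O K P / / K K P O K P / / K K P O K
P P P P K K P / P P P P K K P / P P P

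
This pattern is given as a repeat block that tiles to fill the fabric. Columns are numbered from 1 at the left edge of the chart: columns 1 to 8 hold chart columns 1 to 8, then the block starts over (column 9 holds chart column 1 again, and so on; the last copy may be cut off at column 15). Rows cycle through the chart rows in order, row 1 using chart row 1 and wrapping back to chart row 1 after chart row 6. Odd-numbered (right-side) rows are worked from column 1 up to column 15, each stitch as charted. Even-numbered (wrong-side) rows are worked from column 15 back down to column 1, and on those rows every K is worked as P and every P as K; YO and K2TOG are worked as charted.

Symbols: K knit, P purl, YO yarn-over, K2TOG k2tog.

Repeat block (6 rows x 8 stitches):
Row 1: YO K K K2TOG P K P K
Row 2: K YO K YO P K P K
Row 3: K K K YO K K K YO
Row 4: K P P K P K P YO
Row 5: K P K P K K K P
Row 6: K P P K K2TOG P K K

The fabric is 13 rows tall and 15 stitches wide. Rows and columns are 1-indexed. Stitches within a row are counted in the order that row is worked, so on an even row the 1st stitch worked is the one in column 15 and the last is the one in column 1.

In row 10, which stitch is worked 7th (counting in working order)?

== STITCH ==
P

Derivation:
For row 10: chart row = ((10-1) mod 6) + 1 = 4; this is a WS (even) row.
Chart row 4 tiled across columns 1-15: K P P K P K P YO K P P K P K P
WS: work from column 15 back to column 1 (reverse the tiled row), swapping K<->P (YO and K2TOG unchanged).
Row 10 as worked: K P K P K K P YO K P K P K K P
The 7th stitch worked is P.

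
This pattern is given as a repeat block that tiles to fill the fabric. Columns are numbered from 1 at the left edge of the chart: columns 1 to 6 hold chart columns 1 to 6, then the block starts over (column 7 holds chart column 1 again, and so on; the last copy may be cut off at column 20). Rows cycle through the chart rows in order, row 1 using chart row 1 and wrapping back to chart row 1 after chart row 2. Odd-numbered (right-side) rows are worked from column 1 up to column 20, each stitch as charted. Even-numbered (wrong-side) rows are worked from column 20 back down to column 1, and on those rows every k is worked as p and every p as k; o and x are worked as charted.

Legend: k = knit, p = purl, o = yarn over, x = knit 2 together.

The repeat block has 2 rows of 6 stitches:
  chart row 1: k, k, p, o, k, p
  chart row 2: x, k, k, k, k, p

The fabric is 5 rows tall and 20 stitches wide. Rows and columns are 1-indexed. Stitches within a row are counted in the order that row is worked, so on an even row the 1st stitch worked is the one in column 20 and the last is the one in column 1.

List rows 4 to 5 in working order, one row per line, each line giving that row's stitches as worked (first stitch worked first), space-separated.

Rows as worked:
p x k p p p p x k p p p p x k p p p p x
k k p o k p k k p o k p k k p o k p k k

Derivation:
Row 4: chart row 2, WS - tiled (columns 1-20): x k k k k p x k k k k p x k k k k p x k; work from column 20 back to 1 with k<->p swapped.
Row 5: chart row 1, RS - tile across columns 1-20 and work as-is.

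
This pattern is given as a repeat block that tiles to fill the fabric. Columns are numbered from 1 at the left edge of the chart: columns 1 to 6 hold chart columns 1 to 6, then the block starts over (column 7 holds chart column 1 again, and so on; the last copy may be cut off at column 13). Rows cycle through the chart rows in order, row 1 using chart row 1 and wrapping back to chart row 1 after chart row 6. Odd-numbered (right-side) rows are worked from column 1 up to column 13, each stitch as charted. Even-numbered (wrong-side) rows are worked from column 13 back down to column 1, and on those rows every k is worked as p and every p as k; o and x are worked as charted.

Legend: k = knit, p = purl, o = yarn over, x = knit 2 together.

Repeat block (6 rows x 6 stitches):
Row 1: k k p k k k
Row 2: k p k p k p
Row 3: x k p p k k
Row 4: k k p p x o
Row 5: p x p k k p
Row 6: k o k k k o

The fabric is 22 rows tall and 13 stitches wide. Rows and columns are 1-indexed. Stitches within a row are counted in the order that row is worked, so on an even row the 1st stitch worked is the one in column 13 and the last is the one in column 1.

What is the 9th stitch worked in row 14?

== STITCH ==
p

Derivation:
For row 14: chart row = ((14-1) mod 6) + 1 = 2; this is a WS (even) row.
Chart row 2 tiled across columns 1-13: k p k p k p k p k p k p k
WS: work from column 13 back to column 1 (reverse the tiled row), swapping k<->p (o and x unchanged).
Row 14 as worked: p k p k p k p k p k p k p
Counting 9 along the worked row gives p.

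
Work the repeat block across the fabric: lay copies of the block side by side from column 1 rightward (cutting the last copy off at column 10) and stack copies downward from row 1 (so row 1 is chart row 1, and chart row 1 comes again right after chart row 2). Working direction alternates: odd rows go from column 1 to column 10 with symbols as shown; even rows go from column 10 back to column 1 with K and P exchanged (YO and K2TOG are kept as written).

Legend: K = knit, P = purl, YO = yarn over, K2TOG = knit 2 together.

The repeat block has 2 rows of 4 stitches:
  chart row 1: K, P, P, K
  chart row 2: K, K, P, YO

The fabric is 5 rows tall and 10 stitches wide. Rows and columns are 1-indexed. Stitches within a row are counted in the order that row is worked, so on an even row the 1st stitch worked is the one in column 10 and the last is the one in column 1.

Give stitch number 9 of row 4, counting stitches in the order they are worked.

== STITCH ==
P

Derivation:
For row 4: chart row = ((4-1) mod 2) + 1 = 2; this is a WS (even) row.
Chart row 2 tiled across columns 1-10: K K P YO K K P YO K K
Wrong side: read the tiled row from column 10 down to 1 and exchange K with P (leave YO, K2TOG).
Row 4 as worked: P P YO K P P YO K P P
Counting 9 along the worked row gives P.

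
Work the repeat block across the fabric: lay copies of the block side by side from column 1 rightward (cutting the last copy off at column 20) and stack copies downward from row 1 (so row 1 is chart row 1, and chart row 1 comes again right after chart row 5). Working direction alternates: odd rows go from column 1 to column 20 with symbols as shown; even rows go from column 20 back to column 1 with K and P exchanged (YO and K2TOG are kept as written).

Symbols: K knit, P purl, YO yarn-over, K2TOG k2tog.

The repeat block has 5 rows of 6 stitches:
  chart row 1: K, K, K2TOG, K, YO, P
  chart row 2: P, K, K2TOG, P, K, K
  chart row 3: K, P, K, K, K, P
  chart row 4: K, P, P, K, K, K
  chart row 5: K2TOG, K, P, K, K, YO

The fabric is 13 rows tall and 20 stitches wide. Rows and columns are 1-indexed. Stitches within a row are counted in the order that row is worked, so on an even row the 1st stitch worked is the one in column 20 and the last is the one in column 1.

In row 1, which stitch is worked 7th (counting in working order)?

Row 1: (1-1) mod 5 = 0, so use chart row 1. Odd row -> RS.
Chart row 1 tiled across columns 1-20: K K K2TOG K YO P K K K2TOG K YO P K K K2TOG K YO P K K
Right side: take the tiled row as-is (worked left to right from column 1).
The 7th stitch worked is K.

Result:
K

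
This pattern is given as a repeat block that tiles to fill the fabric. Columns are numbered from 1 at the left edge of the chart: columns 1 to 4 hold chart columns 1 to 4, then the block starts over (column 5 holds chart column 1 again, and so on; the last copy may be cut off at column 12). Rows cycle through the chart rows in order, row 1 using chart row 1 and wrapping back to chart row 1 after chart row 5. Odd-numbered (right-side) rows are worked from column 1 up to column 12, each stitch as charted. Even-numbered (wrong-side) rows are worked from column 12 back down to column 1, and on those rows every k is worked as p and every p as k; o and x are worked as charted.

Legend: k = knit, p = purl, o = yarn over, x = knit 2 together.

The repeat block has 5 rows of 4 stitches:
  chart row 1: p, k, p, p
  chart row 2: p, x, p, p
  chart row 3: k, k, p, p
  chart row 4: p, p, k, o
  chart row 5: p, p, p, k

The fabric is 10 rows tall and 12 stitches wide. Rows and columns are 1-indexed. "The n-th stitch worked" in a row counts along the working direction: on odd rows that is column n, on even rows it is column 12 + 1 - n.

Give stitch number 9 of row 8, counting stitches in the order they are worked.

Row 8 uses chart row ((8-1) mod 5)+1 = 3. Row 8 is even, so WS.
Chart row 3 tiled across columns 1-12: k k p p k k p p k k p p
Wrong side: read the tiled row from column 12 down to 1 and exchange k with p (leave o, x).
Row 8 as worked: k k p p k k p p k k p p
Counting 9 along the worked row gives k.

== STITCH ==
k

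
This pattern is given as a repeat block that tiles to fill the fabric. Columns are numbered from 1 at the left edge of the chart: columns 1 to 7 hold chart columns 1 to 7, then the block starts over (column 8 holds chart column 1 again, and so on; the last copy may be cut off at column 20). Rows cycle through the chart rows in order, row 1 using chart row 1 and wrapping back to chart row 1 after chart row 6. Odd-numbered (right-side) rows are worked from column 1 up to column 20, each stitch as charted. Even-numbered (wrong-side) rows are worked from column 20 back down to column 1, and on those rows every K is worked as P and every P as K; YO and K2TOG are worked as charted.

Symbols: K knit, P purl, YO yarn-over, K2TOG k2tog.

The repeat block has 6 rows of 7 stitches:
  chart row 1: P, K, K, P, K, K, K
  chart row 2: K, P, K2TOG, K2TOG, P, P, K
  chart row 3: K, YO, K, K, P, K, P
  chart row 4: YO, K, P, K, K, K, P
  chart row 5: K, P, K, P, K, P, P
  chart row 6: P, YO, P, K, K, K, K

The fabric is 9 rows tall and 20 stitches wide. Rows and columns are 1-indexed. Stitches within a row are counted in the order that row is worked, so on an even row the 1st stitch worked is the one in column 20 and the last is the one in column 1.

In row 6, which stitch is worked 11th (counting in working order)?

Row 6: (6-1) mod 6 = 5, so use chart row 6. Even row -> WS.
Chart row 6 tiled across columns 1-20: P YO P K K K K P YO P K K K K P YO P K K K
WS: work from column 20 back to column 1 (reverse the tiled row), swapping K<->P (YO and K2TOG unchanged).
Row 6 as worked: P P P K YO K P P P P K YO K P P P P K YO K
Stitch 11 in working order -> K

== STITCH ==
K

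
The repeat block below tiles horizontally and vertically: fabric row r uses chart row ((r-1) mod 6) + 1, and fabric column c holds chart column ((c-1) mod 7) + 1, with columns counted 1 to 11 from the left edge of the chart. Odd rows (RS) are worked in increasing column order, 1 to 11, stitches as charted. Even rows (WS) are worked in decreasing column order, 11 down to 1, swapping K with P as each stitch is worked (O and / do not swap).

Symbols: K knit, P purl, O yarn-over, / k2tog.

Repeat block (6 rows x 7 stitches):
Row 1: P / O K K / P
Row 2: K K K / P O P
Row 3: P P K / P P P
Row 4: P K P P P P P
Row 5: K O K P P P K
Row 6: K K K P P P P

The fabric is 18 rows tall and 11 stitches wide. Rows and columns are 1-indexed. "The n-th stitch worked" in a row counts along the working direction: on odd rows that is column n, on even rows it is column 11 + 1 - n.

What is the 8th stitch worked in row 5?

Stitch:
K

Derivation:
For row 5: chart row = ((5-1) mod 6) + 1 = 5; this is a RS (odd) row.
Chart row 5 tiled across columns 1-11: K O K P P P K K O K P
RS row: no reversal, no swap; stitch n worked = column n.
Stitch 8 in working order -> K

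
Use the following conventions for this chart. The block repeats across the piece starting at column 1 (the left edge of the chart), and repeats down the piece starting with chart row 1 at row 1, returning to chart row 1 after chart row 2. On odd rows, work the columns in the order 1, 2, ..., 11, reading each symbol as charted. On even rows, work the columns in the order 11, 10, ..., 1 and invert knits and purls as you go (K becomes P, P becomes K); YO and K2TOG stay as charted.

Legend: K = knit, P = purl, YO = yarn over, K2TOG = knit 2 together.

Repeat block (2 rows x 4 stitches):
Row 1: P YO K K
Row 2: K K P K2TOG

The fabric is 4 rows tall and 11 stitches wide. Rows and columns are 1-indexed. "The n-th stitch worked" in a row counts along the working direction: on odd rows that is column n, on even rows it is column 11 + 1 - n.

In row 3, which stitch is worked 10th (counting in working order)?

For row 3: chart row = ((3-1) mod 2) + 1 = 1; this is a RS (odd) row.
Chart row 1 tiled across columns 1-11: P YO K K P YO K K P YO K
Right side: take the tiled row as-is (worked left to right from column 1).
Counting 10 along the worked row gives YO.

== STITCH ==
YO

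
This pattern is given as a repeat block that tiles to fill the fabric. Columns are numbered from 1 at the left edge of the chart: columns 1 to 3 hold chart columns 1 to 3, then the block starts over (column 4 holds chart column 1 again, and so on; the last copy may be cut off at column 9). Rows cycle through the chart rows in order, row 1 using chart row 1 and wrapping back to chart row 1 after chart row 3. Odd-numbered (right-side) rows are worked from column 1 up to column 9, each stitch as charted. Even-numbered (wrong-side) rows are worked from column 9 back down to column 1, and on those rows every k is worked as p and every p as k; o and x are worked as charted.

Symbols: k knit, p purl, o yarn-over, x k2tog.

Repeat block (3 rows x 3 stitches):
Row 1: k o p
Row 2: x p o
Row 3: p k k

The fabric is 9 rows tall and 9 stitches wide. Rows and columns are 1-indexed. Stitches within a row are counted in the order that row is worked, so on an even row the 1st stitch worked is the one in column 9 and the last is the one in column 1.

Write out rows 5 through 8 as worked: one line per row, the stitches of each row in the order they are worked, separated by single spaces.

Row 5: chart row 2, RS - tile across columns 1-9 and work as-is.
Row 6: chart row 3, WS - tiled (columns 1-9): p k k p k k p k k; work from column 9 back to 1 with k<->p swapped.
Row 7: chart row 1, RS - tile across columns 1-9 and work as-is.
Row 8: chart row 2, WS - tiled (columns 1-9): x p o x p o x p o; work from column 9 back to 1 with k<->p swapped.

Result:
x p o x p o x p o
p p k p p k p p k
k o p k o p k o p
o k x o k x o k x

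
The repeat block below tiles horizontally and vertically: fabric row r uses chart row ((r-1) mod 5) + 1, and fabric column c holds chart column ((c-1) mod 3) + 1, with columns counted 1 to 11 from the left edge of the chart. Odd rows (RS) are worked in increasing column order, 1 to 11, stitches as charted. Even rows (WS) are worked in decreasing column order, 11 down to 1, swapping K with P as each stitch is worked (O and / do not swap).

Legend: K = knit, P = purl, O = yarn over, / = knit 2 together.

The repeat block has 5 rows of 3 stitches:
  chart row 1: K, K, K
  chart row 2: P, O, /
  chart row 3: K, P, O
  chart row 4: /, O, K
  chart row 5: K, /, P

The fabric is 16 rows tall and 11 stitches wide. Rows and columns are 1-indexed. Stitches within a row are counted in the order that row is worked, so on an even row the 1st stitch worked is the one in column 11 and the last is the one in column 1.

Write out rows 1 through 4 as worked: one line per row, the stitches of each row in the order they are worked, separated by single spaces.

Rows as worked:
K K K K K K K K K K K
O K / O K / O K / O K
K P O K P O K P O K P
O / P O / P O / P O /

Derivation:
Row 1: chart row 1, RS - tile across columns 1-11 and work as-is.
Row 2: chart row 2, WS - tiled (columns 1-11): P O / P O / P O / P O; work from column 11 back to 1 with K<->P swapped.
Row 3: chart row 3, RS - tile across columns 1-11 and work as-is.
Row 4: chart row 4, WS - tiled (columns 1-11): / O K / O K / O K / O; work from column 11 back to 1 with K<->P swapped.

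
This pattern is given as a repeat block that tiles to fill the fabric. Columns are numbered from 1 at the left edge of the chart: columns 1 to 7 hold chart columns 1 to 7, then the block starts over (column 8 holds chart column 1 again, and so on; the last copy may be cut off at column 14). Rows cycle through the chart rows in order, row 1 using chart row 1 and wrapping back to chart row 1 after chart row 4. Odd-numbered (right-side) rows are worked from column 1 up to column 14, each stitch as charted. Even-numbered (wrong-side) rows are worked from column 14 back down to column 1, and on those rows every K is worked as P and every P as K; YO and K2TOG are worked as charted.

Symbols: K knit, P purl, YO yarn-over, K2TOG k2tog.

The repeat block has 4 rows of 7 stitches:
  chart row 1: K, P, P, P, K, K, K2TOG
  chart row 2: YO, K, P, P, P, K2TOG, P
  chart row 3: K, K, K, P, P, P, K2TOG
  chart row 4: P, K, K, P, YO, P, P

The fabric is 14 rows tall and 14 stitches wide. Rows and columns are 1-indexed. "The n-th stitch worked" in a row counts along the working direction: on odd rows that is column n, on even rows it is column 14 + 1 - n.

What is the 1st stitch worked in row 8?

Result:
K

Derivation:
Row 8 uses chart row ((8-1) mod 4)+1 = 4. Row 8 is even, so WS.
Chart row 4 tiled across columns 1-14: P K K P YO P P P K K P YO P P
Wrong side: read the tiled row from column 14 down to 1 and exchange K with P (leave YO, K2TOG).
Row 8 as worked: K K YO K P P K K K YO K P P K
Stitch 1 in working order -> K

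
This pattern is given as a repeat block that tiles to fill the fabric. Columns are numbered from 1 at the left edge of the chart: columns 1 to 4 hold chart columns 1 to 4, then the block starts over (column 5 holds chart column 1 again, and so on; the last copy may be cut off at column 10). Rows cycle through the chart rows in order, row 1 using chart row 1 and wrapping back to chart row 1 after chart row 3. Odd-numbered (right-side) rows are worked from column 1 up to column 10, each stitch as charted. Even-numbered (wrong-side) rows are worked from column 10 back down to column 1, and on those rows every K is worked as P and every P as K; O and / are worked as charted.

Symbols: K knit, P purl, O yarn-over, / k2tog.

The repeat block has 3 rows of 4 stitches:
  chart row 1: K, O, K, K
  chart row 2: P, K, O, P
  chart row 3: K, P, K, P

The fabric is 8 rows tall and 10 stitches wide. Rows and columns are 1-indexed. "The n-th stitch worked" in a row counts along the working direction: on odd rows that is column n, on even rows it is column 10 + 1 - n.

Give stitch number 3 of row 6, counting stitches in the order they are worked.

Stitch:
K

Derivation:
For row 6: chart row = ((6-1) mod 3) + 1 = 3; this is a WS (even) row.
Chart row 3 tiled across columns 1-10: K P K P K P K P K P
WS: work from column 10 back to column 1 (reverse the tiled row), swapping K<->P (O and / unchanged).
Row 6 as worked: K P K P K P K P K P
Counting 3 along the worked row gives K.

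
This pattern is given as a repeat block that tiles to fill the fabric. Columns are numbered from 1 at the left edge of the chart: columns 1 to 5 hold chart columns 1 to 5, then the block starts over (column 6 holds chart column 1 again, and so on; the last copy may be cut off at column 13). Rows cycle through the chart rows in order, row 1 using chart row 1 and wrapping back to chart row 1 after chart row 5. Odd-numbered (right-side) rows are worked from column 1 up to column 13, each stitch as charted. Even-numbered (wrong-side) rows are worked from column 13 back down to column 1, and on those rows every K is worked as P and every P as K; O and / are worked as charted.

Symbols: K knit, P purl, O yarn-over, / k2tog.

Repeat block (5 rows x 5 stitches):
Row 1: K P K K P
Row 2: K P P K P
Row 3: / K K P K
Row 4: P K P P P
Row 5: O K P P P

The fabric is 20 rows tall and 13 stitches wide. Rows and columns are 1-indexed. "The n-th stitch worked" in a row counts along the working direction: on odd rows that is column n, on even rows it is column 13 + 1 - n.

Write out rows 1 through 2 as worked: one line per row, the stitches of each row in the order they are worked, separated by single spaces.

Row 1: chart row 1, RS - tile across columns 1-13 and work as-is.
Row 2: chart row 2, WS - tiled (columns 1-13): K P P K P K P P K P K P P; work from column 13 back to 1 with K<->P swapped.

Result:
K P K K P K P K K P K P K
K K P K P K K P K P K K P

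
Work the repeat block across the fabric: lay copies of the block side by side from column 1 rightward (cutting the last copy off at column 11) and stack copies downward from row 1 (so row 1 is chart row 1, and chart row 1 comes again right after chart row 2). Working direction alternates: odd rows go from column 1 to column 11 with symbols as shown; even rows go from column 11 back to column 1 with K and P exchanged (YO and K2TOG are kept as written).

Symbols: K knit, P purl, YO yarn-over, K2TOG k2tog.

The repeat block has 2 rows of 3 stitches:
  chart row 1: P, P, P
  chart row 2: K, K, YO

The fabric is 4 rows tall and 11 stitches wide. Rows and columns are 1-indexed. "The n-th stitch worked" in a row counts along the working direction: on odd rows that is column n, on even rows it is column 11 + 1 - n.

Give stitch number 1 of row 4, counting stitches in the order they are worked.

Row 4 uses chart row ((4-1) mod 2)+1 = 2. Row 4 is even, so WS.
Chart row 2 tiled across columns 1-11: K K YO K K YO K K YO K K
WS row: flip the tiled sequence (start at column 11) and apply K<->P; YO and K2TOG stay.
Row 4 as worked: P P YO P P YO P P YO P P
Stitch 1 in working order -> P

== STITCH ==
P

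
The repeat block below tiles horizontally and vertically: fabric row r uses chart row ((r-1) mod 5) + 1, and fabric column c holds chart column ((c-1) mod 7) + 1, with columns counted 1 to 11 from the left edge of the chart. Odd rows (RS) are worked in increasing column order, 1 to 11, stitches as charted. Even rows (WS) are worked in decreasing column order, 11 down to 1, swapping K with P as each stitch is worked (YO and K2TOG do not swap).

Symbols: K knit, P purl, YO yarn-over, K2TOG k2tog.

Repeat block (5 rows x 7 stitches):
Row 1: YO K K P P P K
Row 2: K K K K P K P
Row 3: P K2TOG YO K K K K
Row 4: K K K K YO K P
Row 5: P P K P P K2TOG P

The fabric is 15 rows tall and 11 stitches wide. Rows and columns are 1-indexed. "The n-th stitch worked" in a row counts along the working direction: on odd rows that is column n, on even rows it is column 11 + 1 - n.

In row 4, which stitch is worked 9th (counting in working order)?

Stitch:
P

Derivation:
Row 4 uses chart row ((4-1) mod 5)+1 = 4. Row 4 is even, so WS.
Chart row 4 tiled across columns 1-11: K K K K YO K P K K K K
WS row: flip the tiled sequence (start at column 11) and apply K<->P; YO and K2TOG stay.
Row 4 as worked: P P P P K P YO P P P P
The 9th stitch worked is P.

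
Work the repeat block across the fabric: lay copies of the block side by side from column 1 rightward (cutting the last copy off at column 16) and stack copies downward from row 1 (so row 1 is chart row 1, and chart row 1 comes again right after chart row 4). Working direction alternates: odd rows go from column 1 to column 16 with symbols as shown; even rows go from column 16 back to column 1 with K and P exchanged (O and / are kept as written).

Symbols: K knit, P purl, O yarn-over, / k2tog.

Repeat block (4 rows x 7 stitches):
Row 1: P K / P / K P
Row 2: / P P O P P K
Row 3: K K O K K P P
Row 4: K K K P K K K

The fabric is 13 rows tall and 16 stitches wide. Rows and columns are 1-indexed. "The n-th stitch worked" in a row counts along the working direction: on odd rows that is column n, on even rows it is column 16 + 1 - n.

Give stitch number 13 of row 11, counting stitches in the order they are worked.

Row 11 uses chart row ((11-1) mod 4)+1 = 3. Row 11 is odd, so RS.
Chart row 3 tiled across columns 1-16: K K O K K P P K K O K K P P K K
RS row: no reversal, no swap; stitch n worked = column n.
Stitch 13 in working order -> P

== STITCH ==
P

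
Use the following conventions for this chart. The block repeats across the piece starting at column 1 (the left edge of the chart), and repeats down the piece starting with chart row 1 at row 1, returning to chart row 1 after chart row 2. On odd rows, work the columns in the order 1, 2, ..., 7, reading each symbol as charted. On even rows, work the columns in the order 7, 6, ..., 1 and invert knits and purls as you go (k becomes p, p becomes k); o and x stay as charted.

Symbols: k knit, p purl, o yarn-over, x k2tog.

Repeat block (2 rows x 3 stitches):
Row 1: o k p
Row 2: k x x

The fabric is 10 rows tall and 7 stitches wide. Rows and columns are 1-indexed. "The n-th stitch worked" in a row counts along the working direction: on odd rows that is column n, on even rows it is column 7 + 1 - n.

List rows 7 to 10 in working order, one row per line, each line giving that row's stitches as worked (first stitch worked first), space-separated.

Rows as worked:
o k p o k p o
p x x p x x p
o k p o k p o
p x x p x x p

Derivation:
Row 7: chart row 1, RS - tile across columns 1-7 and work as-is.
Row 8: chart row 2, WS - tiled (columns 1-7): k x x k x x k; work from column 7 back to 1 with k<->p swapped.
Row 9: chart row 1, RS - tile across columns 1-7 and work as-is.
Row 10: chart row 2, WS - tiled (columns 1-7): k x x k x x k; work from column 7 back to 1 with k<->p swapped.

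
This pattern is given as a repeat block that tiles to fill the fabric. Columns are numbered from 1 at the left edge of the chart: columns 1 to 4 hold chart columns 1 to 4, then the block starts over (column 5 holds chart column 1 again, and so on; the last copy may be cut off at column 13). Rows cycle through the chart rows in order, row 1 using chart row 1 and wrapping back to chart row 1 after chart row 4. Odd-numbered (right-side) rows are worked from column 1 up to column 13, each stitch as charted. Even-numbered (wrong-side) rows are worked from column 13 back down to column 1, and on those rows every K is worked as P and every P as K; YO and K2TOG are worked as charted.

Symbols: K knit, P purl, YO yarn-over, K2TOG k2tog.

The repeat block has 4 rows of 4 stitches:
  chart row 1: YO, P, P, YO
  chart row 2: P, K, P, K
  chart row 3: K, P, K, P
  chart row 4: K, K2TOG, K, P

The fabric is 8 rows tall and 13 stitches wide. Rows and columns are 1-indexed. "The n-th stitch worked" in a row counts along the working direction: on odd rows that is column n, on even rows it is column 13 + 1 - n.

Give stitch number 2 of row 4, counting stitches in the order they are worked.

Row 4 uses chart row ((4-1) mod 4)+1 = 4. Row 4 is even, so WS.
Chart row 4 tiled across columns 1-13: K K2TOG K P K K2TOG K P K K2TOG K P K
WS: work from column 13 back to column 1 (reverse the tiled row), swapping K<->P (YO and K2TOG unchanged).
Row 4 as worked: P K P K2TOG P K P K2TOG P K P K2TOG P
Counting 2 along the worked row gives K.

Result:
K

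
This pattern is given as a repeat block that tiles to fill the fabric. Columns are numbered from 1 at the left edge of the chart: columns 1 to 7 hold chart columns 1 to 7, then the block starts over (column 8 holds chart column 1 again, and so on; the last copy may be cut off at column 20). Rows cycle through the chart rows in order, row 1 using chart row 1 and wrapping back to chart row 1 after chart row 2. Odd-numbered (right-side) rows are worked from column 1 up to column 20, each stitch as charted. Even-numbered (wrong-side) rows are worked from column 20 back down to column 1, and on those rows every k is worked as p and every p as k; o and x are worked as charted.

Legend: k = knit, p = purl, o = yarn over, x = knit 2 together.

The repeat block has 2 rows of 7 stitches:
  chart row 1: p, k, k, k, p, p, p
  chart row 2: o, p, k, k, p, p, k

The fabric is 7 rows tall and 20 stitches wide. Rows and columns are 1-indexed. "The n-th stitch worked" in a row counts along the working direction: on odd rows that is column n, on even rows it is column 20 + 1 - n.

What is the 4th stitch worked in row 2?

Row 2: (2-1) mod 2 = 1, so use chart row 2. Even row -> WS.
Chart row 2 tiled across columns 1-20: o p k k p p k o p k k p p k o p k k p p
Wrong side: read the tiled row from column 20 down to 1 and exchange k with p (leave o, x).
Row 2 as worked: k k p p k o p k k p p k o p k k p p k o
Counting 4 along the worked row gives p.

Stitch:
p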